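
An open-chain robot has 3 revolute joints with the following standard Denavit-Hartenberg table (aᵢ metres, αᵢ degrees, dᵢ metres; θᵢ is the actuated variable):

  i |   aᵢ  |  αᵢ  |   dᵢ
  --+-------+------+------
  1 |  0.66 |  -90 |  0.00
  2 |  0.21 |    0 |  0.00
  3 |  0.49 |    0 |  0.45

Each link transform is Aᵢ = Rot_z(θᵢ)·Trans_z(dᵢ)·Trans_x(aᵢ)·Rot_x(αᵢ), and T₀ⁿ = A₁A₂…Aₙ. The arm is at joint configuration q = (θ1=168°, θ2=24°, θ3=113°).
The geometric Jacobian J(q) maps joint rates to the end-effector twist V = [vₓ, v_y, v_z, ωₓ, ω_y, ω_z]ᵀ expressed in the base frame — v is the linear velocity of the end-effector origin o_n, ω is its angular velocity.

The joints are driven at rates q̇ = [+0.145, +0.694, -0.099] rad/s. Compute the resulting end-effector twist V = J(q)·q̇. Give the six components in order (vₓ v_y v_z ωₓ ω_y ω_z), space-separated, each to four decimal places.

0.3014 -0.1372 0.0801 -0.1237 -0.5820 0.1450

o_n = [-0.5763, -0.3376, -0.4196]
J₁: ẑ×o_n = [0.3376, -0.5763, 0.0000], ω = ẑ
J2: z=[-0.2079, -0.9781, 0.0000] o=[-0.6456, 0.1372, 0.0000] → [0.4104, -0.0872, 0.1665, -0.2079, -0.9781, 0.0000]
J3: z=[-0.2079, -0.9781, 0.0000] o=[-0.8332, 0.1771, -0.0854] → [0.3269, -0.0695, 0.3584, -0.2079, -0.9781, 0.0000]
V = J·q̇ = [0.3014, -0.1372, 0.0801, -0.1237, -0.5820, 0.1450]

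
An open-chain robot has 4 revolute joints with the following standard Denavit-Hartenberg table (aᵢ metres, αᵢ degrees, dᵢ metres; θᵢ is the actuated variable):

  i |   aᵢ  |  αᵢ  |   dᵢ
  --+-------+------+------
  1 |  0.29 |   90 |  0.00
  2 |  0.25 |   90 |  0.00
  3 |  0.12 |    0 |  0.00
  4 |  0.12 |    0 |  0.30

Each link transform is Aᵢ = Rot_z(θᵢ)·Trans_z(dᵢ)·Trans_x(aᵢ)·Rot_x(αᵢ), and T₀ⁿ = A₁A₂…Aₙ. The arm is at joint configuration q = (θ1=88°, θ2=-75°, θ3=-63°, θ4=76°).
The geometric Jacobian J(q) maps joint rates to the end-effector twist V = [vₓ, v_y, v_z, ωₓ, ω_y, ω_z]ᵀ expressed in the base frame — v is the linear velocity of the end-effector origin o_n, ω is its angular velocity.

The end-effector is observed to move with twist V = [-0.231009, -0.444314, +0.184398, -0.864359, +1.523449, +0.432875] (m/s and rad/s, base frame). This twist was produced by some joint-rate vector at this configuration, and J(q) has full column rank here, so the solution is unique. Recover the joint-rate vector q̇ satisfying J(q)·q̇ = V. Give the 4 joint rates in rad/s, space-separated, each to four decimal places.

o_n = [-0.0761, 0.1120, -0.4847]
J₁: ẑ×o_n = [-0.1120, -0.0761, 0.0000], ω = ẑ
J2: z=[0.9994, -0.0349, 0.0000] o=[0.0101, 0.2898, 0.0000] → [0.0169, 0.4844, -0.1807, 0.9994, -0.0349, 0.0000]
J3: z=[-0.0337, -0.9653, -0.2588] o=[0.0124, 0.3545, -0.2415] → [0.1720, 0.0147, -0.0772, -0.0337, -0.9653, -0.2588]
J4: z=[-0.0337, -0.9653, -0.2588] o=[-0.0940, 0.3723, -0.2941] → [0.1166, -0.0111, 0.0261, -0.0337, -0.9653, -0.2588]
q̇ = J⁺·V = [0.0330, -0.9170, -0.5710, -0.9740]

0.0330 -0.9170 -0.5710 -0.9740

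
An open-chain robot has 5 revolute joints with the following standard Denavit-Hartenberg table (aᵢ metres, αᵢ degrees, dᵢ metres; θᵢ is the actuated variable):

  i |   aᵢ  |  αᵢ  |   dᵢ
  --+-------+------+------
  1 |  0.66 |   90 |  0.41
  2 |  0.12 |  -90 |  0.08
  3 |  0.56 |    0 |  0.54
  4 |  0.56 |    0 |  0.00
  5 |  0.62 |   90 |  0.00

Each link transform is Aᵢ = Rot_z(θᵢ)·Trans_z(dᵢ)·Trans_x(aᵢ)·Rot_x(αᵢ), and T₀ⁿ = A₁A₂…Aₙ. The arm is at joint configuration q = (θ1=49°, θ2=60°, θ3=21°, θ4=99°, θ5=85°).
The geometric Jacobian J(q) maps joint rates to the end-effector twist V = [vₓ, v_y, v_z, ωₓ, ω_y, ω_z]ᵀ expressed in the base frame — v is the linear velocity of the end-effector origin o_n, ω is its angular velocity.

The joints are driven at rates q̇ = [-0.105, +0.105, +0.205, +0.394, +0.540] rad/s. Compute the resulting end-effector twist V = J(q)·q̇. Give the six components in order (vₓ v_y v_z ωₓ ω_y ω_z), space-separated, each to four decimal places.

0.5421 -0.4590 -0.0883 -0.5679 -0.8133 0.4645

o_n = [-0.1985, 0.2955, 0.5076]
J₁: ẑ×o_n = [-0.2955, -0.1985, 0.0000], ω = ẑ
J2: z=[0.7547, -0.6561, 0.0000] o=[0.4330, 0.4981, 0.4100] → [-0.0640, -0.0736, -0.5672, 0.7547, -0.6561, 0.0000]
J3: z=[-0.5682, -0.6536, 0.5000] o=[0.5327, 0.4909, 0.5139] → [0.1019, -0.3692, -0.3669, -0.5682, -0.6536, 0.5000]
J4: z=[-0.5682, -0.6536, 0.5000] o=[0.2460, 0.4669, 1.2367] → [0.5623, -0.6365, -0.1931, -0.5682, -0.6536, 0.5000]
J5: z=[-0.5682, -0.6536, 0.5000] o=[-0.2119, 0.6794, 0.9942] → [0.5100, -0.2698, 0.2269, -0.5682, -0.6536, 0.5000]
V = J·q̇ = [0.5421, -0.4590, -0.0883, -0.5679, -0.8133, 0.4645]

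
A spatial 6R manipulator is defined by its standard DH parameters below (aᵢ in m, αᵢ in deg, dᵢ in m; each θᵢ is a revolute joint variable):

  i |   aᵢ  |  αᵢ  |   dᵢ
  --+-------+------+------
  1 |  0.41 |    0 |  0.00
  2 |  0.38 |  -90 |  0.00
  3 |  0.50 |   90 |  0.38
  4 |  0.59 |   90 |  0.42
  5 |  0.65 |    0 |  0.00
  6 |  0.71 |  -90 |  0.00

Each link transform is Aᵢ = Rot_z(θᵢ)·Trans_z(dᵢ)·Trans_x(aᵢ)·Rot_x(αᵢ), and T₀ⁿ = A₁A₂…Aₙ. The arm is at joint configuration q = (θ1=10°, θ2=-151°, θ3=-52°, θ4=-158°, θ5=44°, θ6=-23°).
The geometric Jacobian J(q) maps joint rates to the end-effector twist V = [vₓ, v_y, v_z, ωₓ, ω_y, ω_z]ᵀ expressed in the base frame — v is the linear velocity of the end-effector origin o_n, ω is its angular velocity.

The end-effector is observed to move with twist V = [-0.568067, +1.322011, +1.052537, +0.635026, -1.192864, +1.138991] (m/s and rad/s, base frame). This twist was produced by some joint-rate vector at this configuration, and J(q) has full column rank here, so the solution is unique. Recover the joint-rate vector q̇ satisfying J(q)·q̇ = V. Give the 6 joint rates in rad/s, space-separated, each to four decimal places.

0.9460 0.8270 0.4820 -0.5930 0.0970 0.8140

o_n = [1.1555, 1.0203, -0.1698]
J₁: ẑ×o_n = [-1.0203, 1.1555, 0.0000], ω = ẑ
J2: z=[0.0000, 0.0000, 1.0000] o=[0.4038, 0.0712, 0.0000] → [-0.9491, 0.7518, 0.0000, 0.0000, 0.0000, 1.0000]
J3: z=[0.6293, -0.7771, 0.0000] o=[0.1085, -0.1679, 0.0000] → [0.1319, 0.1068, 1.5615, 0.6293, -0.7771, 0.0000]
J4: z=[0.6124, 0.4959, 0.6157] o=[0.1084, -0.6570, 0.3940] → [-1.3122, 0.9900, 0.5079, 0.6124, 0.4959, 0.6157]
J5: z=[0.7627, -0.5754, -0.2952] o=[0.4882, -0.0650, 0.2215] → [0.5455, 0.1015, 1.2118, 0.7627, -0.5754, -0.2952]
J6: z=[0.7627, -0.5754, -0.2952] o=[0.8619, 0.4630, 0.1579] → [0.3530, 0.1632, 0.5940, 0.7627, -0.5754, -0.2952]
q̇ = J⁺·V = [0.9460, 0.8270, 0.4820, -0.5930, 0.0970, 0.8140]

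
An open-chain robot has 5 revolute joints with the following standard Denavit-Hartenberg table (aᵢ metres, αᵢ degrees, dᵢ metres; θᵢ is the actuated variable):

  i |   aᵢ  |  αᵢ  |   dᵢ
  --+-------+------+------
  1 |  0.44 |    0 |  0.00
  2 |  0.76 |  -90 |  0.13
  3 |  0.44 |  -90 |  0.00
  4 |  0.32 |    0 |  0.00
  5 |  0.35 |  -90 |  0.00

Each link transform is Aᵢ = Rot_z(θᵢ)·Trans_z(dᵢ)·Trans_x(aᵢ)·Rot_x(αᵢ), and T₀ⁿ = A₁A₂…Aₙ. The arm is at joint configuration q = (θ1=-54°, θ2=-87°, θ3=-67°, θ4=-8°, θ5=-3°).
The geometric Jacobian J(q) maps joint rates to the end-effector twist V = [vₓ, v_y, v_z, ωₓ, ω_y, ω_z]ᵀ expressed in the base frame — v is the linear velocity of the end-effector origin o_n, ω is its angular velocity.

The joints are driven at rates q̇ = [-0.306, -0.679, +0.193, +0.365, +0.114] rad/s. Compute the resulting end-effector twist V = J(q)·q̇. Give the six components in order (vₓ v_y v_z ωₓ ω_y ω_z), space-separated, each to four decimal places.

o_n = [-0.5961, -1.1914, 1.1430]
J₁: ẑ×o_n = [1.1914, -0.5961, 0.0000], ω = ẑ
J2: z=[0.0000, 0.0000, 1.0000] o=[0.2586, -0.3560, 0.0000] → [0.8354, -0.8547, 0.0000, 0.0000, 0.0000, 1.0000]
J3: z=[0.6293, -0.7771, 0.0000] o=[-0.3320, -0.8343, 0.1300] → [-0.7872, -0.6375, -0.4300, 0.6293, -0.7771, 0.0000]
J4: z=[-0.7154, -0.5793, -0.3907] o=[-0.4656, -0.9424, 0.5350] → [-0.4494, 0.4859, 0.1025, -0.7154, -0.5793, -0.3907]
J5: z=[-0.7154, -0.5793, -0.3907] o=[-0.5338, -1.0550, 0.8267] → [-0.2365, 0.2506, 0.0615, -0.7154, -0.5793, -0.3907]
V = J·q̇ = [-1.2747, 0.8457, -0.0386, -0.2212, -0.4275, -1.1722]

-1.2747 0.8457 -0.0386 -0.2212 -0.4275 -1.1722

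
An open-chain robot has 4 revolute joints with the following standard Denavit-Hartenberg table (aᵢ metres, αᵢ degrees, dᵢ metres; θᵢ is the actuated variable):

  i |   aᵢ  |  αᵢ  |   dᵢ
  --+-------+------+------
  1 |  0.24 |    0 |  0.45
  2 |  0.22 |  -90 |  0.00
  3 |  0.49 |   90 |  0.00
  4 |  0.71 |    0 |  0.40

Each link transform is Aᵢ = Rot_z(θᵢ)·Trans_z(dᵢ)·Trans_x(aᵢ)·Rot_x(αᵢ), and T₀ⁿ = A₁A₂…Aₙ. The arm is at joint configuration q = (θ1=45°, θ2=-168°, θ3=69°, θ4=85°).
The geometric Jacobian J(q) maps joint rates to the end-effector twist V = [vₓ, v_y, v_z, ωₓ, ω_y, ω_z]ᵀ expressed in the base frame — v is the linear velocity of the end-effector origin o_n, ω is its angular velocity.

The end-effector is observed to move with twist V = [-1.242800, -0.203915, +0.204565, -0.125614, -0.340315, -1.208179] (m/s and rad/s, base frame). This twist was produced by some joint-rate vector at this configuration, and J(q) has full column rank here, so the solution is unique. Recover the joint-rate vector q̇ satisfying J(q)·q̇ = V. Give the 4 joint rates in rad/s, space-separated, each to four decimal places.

-0.4630 -0.8810 0.0800 0.3790

o_n = [0.3320, -0.8791, 0.0781]
J₁: ẑ×o_n = [0.8791, 0.3320, -0.0000], ω = ẑ
J2: z=[0.0000, 0.0000, 1.0000] o=[0.1697, 0.1697, 0.4500] → [1.0488, 0.1623, -0.0000, 0.0000, 0.0000, 1.0000]
J3: z=[0.8387, -0.5446, 0.0000] o=[0.0499, -0.0148, 0.4500] → [0.2025, 0.3119, -0.5712, 0.8387, -0.5446, 0.0000]
J4: z=[-0.5085, -0.7830, 0.3584] o=[-0.0458, -0.1621, -0.0075] → [0.1899, 0.1789, 0.6603, -0.5085, -0.7830, 0.3584]
q̇ = J⁺·V = [-0.4630, -0.8810, 0.0800, 0.3790]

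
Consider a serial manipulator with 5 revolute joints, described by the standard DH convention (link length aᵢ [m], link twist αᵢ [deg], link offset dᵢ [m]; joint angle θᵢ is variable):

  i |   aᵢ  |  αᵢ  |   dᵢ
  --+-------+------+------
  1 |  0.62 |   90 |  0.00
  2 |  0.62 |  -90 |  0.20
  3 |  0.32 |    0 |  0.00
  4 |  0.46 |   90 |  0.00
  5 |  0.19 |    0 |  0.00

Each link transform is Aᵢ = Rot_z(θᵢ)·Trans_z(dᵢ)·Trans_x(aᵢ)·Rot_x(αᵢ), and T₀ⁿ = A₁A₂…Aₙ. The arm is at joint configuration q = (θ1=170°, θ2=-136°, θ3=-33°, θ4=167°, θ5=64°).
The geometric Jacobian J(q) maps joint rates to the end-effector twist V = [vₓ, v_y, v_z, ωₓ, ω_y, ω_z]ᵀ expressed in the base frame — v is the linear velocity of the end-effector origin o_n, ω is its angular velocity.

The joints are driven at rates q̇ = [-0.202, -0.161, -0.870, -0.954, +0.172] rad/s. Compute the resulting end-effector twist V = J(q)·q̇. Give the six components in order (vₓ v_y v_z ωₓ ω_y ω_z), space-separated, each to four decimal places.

0.4124 -0.4371 -0.3743 1.2868 -0.5117 1.0241

o_n = [-0.3683, 0.0482, -0.4778]
J₁: ẑ×o_n = [-0.0482, -0.3683, 0.0000], ω = ẑ
J2: z=[0.1736, 0.9848, 0.0000] o=[-0.6106, 0.1077, 0.0000] → [-0.4705, 0.0830, -0.2489, 0.1736, 0.9848, 0.0000]
J3: z=[-0.6841, 0.1206, -0.7193] o=[-0.1366, 0.2272, -0.4307] → [-0.1345, 0.1344, 0.1504, -0.6841, 0.1206, -0.7193]
J4: z=[-0.6841, 0.1206, -0.7193] o=[0.0837, 0.3653, -0.6171] → [-0.2113, 0.4205, 0.2715, -0.6841, 0.1206, -0.7193]
J5: z=[0.3890, -0.7740, -0.4997] o=[-0.2001, 0.0793, -0.3951] → [0.0484, 0.1162, -0.1423, 0.3890, -0.7740, -0.4997]
V = J·q̇ = [0.4124, -0.4371, -0.3743, 1.2868, -0.5117, 1.0241]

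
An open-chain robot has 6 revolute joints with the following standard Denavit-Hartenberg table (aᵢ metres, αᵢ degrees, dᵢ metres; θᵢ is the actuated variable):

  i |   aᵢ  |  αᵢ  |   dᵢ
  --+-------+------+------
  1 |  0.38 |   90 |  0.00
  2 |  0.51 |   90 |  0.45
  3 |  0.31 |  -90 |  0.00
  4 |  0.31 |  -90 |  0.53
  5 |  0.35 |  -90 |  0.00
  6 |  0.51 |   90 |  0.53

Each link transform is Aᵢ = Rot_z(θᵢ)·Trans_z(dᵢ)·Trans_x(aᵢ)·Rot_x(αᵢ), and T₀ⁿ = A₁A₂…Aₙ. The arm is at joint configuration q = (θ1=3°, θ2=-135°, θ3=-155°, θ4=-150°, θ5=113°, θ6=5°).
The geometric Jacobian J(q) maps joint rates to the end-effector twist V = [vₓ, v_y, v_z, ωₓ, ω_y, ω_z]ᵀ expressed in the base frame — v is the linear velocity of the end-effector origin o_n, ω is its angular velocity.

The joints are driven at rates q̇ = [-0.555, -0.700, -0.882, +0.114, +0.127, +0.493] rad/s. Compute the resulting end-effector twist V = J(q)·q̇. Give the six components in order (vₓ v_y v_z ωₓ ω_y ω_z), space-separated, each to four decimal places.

0.1560 -0.9239 -0.3833 0.8447 1.2167 -1.0604

o_n = [0.7219, -0.1508, -0.0843]
J₁: ẑ×o_n = [0.1508, 0.7219, -0.0000], ω = ẑ
J2: z=[0.0523, -0.9986, 0.0000] o=[0.3795, 0.0199, 0.0000] → [0.0842, 0.0044, 0.3330, 0.0523, -0.9986, 0.0000]
J3: z=[-0.7061, -0.0370, 0.7071] o=[0.0429, -0.4484, -0.3606] → [-0.2206, 0.6752, -0.1850, -0.7061, -0.0370, 0.7071]
J4: z=[-0.3459, 0.8894, -0.2988] o=[0.2344, -0.3071, -0.1620] → [0.1158, -0.1188, -0.4876, -0.3459, 0.8894, -0.2988]
J5: z=[-0.3026, 0.1957, 0.9328] o=[-0.2242, 0.0362, -0.3828] → [0.2329, 0.9728, -0.1286, -0.3026, 0.1957, 0.9328]
J6: z=[0.6824, 0.7277, 0.0687] o=[0.0087, -0.1939, -0.2590] → [0.1242, -0.0702, -0.4896, 0.6824, 0.7277, 0.0687]
V = J·q̇ = [0.1560, -0.9239, -0.3833, 0.8447, 1.2167, -1.0604]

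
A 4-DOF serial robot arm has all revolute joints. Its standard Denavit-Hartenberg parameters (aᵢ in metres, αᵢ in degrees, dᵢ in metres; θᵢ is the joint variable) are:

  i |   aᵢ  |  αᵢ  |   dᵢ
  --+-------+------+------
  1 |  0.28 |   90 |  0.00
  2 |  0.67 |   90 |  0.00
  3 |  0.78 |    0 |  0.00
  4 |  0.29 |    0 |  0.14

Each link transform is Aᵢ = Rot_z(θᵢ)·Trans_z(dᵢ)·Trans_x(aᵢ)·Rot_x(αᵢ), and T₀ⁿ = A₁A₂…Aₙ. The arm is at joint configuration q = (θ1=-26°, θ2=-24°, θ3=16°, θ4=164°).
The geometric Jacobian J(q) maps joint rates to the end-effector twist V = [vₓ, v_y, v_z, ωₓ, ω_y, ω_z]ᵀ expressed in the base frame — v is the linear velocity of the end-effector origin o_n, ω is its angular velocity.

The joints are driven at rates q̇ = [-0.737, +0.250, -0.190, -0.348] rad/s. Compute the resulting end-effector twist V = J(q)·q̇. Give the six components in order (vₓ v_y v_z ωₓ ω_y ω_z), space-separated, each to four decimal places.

o_n = [1.0339, -0.7435, -0.5874]
J₁: ẑ×o_n = [0.7435, 1.0339, -0.0000], ω = ẑ
J2: z=[-0.4384, -0.8988, 0.0000] o=[0.2517, -0.1227, 0.0000] → [0.5280, -0.2575, 0.9752, -0.4384, -0.8988, 0.0000]
J3: z=[-0.3656, 0.1783, -0.9135] o=[0.8018, -0.3911, -0.2725] → [-0.3781, -0.3272, 0.0874, -0.3656, 0.1783, -0.9135]
J4: z=[-0.3656, 0.1783, -0.9135] o=[1.3232, -0.8846, -0.5775] → [0.1271, 0.2607, -0.0000, -0.3656, 0.1783, -0.9135]
V = J·q̇ = [-0.3883, -0.8549, 0.2272, 0.0871, -0.3206, -0.2455]

-0.3883 -0.8549 0.2272 0.0871 -0.3206 -0.2455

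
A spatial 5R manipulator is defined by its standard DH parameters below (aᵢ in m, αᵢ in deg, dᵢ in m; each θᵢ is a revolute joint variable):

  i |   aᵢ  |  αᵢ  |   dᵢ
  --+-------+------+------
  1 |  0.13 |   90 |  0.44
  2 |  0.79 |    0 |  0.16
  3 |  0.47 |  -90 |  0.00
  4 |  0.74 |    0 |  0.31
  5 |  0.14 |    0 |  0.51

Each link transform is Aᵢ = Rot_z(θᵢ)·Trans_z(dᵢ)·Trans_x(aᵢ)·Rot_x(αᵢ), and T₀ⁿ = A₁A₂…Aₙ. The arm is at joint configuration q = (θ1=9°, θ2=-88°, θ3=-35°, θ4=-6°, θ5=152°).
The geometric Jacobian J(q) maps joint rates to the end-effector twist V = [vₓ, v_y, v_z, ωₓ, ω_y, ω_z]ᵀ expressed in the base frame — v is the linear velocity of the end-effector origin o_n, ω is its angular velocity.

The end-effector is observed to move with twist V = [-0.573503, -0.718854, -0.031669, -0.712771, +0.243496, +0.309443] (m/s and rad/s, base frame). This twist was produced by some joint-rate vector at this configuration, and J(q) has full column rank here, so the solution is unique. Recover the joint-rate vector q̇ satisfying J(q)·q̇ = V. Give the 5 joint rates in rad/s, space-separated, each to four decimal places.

o_n = [0.2735, -0.1177, -1.7102]
J₁: ẑ×o_n = [0.1177, 0.2735, -0.0000], ω = ẑ
J2: z=[0.1564, -0.9877, 0.0000] o=[0.1284, 0.0203, 0.4400] → [2.1237, 0.3364, 0.1217, 0.1564, -0.9877, 0.0000]
J3: z=[0.1564, -0.9877, 0.0000] o=[0.1807, -0.1334, -0.3495] → [1.3439, 0.2129, 0.0941, 0.1564, -0.9877, 0.0000]
J4: z=[0.8283, 0.1312, -0.5446] o=[-0.0722, -0.1734, -0.7437] → [-0.0965, 0.6123, 0.0008, 0.8283, 0.1312, -0.5446]
J5: z=[0.8283, 0.1312, -0.5446] o=[-0.1992, -0.2719, -1.5297] → [0.0603, -0.1080, 0.0657, 0.8283, 0.1312, -0.5446]
q̇ = J⁺·V = [-0.1230, -0.2350, -0.1170, -0.9260, 0.1320]

-0.1230 -0.2350 -0.1170 -0.9260 0.1320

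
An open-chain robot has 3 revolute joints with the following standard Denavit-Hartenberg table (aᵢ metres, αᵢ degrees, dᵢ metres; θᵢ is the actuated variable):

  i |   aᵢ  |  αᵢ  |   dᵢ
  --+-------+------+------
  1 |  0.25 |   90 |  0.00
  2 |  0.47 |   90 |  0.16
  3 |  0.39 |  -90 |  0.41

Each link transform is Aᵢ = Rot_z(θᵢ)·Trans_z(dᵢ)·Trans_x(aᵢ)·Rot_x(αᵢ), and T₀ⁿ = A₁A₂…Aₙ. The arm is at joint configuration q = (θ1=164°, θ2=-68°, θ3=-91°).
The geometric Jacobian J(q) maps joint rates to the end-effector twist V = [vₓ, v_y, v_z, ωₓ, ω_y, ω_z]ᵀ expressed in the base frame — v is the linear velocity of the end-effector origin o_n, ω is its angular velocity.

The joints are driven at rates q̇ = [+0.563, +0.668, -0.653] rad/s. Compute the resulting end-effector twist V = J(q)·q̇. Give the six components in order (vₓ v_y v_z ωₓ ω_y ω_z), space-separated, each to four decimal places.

o_n = [-0.1051, -0.2091, -0.5831]
J₁: ẑ×o_n = [0.2091, -0.1051, 0.0000], ω = ẑ
J2: z=[0.2756, 0.9613, 0.0000] o=[-0.2403, 0.0689, 0.0000] → [-0.5605, 0.1607, -0.2066, 0.2756, 0.9613, 0.0000]
J3: z=[0.8913, -0.2556, -0.3746] o=[-0.3655, 0.2712, -0.4358] → [-0.1423, 0.0337, -0.3615, 0.8913, -0.2556, -0.3746]
V = J·q̇ = [-0.1638, 0.0262, 0.0981, -0.3979, 0.8090, 0.8076]

-0.1638 0.0262 0.0981 -0.3979 0.8090 0.8076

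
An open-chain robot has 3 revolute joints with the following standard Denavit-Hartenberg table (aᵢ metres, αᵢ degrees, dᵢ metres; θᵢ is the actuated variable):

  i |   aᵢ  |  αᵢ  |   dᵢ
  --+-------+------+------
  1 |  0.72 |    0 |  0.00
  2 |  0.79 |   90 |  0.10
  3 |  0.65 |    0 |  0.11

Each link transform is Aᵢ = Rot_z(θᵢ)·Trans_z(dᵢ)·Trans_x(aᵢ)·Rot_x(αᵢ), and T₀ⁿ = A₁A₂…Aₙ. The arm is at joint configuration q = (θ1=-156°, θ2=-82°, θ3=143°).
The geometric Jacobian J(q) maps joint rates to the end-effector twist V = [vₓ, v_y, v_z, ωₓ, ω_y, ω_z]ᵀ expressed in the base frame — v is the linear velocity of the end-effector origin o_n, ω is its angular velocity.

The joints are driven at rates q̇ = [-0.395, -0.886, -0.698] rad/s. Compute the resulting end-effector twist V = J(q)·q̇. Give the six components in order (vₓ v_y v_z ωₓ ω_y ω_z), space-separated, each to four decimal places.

o_n = [-0.7080, -0.0048, 0.4912]
J₁: ẑ×o_n = [0.0048, -0.7080, 0.0000], ω = ẑ
J2: z=[0.0000, 0.0000, 1.0000] o=[-0.6578, -0.2929, 0.0000] → [-0.2880, -0.0503, 0.0000, 0.0000, 0.0000, 1.0000]
J3: z=[0.8480, 0.5299, 0.0000] o=[-1.0764, 0.3771, 0.1000] → [0.2073, -0.3317, -0.5191, 0.8480, 0.5299, 0.0000]
V = J·q̇ = [0.1086, 0.5558, 0.3623, -0.5919, -0.3699, -1.2810]

0.1086 0.5558 0.3623 -0.5919 -0.3699 -1.2810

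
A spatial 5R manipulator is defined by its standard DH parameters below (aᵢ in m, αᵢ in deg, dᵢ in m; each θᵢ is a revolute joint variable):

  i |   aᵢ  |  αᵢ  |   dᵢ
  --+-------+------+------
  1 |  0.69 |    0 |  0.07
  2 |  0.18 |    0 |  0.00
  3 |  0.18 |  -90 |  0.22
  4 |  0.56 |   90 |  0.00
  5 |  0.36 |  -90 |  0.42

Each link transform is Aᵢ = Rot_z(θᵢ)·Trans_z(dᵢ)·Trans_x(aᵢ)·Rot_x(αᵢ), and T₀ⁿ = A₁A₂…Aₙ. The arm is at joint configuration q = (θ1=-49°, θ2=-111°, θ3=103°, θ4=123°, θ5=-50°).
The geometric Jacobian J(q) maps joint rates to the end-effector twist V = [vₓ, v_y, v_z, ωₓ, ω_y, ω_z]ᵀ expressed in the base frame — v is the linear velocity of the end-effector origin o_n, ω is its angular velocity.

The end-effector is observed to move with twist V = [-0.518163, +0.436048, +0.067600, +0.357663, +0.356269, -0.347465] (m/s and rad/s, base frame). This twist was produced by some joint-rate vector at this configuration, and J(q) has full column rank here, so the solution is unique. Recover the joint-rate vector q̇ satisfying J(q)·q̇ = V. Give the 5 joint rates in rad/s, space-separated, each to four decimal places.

-0.2300 -0.5300 0.3450 0.4940 -0.1240

o_n = [0.1074, -0.8174, -0.6025]
J₁: ẑ×o_n = [0.8174, 0.1074, -0.0000], ω = ẑ
J2: z=[0.0000, 0.0000, 1.0000] o=[0.4527, -0.5207, 0.0700] → [0.2966, -0.3453, 0.0000, 0.0000, 0.0000, 1.0000]
J3: z=[0.0000, 0.0000, 1.0000] o=[0.2835, -0.5823, 0.0700] → [0.2351, -0.1762, 0.0000, 0.0000, 0.0000, 1.0000]
J4: z=[0.8387, 0.5446, 0.0000] o=[0.3816, -0.7333, 0.2900] → [-0.4861, 0.7485, 0.0788, 0.8387, 0.5446, 0.0000]
J5: z=[0.4568, -0.7034, -0.5446] o=[0.2155, -0.4775, -0.1797] → [0.1123, 0.2520, -0.2313, 0.4568, -0.7034, -0.5446]
q̇ = J⁺·V = [-0.2300, -0.5300, 0.3450, 0.4940, -0.1240]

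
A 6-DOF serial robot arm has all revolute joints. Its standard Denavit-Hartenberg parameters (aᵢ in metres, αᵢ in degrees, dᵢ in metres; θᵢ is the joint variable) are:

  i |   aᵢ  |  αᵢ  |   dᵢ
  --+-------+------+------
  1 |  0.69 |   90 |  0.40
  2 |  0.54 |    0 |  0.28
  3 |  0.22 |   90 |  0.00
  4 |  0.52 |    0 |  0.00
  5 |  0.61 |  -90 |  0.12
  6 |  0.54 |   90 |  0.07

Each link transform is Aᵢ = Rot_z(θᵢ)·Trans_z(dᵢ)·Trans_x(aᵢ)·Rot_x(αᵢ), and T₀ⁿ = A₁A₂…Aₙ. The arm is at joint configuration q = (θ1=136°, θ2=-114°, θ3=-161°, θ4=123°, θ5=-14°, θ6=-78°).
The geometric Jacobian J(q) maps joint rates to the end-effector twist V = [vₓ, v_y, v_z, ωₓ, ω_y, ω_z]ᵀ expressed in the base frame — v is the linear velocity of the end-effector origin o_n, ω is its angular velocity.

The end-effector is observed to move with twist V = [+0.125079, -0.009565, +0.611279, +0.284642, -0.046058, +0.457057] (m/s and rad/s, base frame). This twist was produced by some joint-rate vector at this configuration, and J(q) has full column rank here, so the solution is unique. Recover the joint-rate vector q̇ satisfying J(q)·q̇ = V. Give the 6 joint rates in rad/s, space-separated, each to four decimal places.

o_n = [0.1760, 1.7432, -0.5130]
J₁: ẑ×o_n = [-1.7432, 0.1760, 0.0000], ω = ẑ
J2: z=[0.6947, 0.7193, 0.0000] o=[-0.4963, 0.4793, 0.4000] → [-0.6567, 0.6342, 0.3943, 0.6947, 0.7193, 0.0000]
J3: z=[0.6947, 0.7193, 0.0000] o=[-0.1438, 0.5282, -0.0933] → [-0.3019, 0.2915, 0.6140, 0.6947, 0.7193, 0.0000]
J4: z=[-0.7166, 0.6920, -0.0872] o=[-0.1576, 0.5415, 0.1258] → [-0.3373, -0.4869, -1.0921, -0.7166, 0.6920, -0.0872]
J5: z=[-0.7166, 0.6920, -0.0872] o=[0.1631, 0.8380, -0.1563] → [-0.1679, -0.2567, -0.6576, -0.7166, 0.6920, -0.0872]
J6: z=[-0.1669, -0.2914, -0.9419] o=[0.4902, 1.3239, -0.3646] → [0.4382, 0.2711, -0.1615, -0.1669, -0.2914, -0.9419]
q̇ = J⁺·V = [-0.0610, -0.2400, 0.2340, -0.6740, 0.3930, -0.5240]

-0.0610 -0.2400 0.2340 -0.6740 0.3930 -0.5240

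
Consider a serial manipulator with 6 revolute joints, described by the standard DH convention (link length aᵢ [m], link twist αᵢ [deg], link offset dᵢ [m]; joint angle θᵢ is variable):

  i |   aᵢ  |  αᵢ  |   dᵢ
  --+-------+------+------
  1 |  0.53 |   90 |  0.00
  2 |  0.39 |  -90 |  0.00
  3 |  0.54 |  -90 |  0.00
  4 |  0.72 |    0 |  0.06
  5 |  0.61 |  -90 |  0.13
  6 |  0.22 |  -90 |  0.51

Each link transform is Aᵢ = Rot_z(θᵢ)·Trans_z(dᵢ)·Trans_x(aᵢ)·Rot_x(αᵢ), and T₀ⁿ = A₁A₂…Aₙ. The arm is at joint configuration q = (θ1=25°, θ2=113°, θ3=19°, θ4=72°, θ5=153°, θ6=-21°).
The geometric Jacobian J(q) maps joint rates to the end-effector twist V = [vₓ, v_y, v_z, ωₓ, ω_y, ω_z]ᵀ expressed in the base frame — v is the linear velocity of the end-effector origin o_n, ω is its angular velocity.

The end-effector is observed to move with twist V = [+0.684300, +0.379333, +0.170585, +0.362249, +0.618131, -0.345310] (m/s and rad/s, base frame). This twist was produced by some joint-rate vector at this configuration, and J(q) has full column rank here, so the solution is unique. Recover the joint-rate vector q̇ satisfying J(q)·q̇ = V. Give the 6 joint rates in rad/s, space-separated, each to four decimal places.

o_n = [-0.2030, 0.3822, 0.6555]
J₁: ẑ×o_n = [-0.3822, -0.2030, 0.0000], ω = ẑ
J2: z=[0.4226, -0.9063, 0.0000] o=[0.4803, 0.2240, 0.0000] → [-0.5941, -0.2770, -0.5525, 0.4226, -0.9063, 0.0000]
J3: z=[-0.8343, -0.3890, -0.3907] o=[0.3422, 0.1596, 0.3590] → [-0.0284, 0.4604, -0.3978, -0.8343, -0.3890, -0.3907]
J4: z=[-0.2843, 0.9107, -0.2997] o=[0.0871, 0.2346, 0.8290] → [-0.1138, 0.0376, 0.2223, -0.2843, 0.9107, -0.2997]
J5: z=[-0.2843, 0.9107, -0.2997] o=[0.5362, 0.5865, 1.2722] → [-0.6229, 0.0462, 0.7313, -0.2843, 0.9107, -0.2997]
J6: z=[-0.9240, -0.1768, 0.3391] o=[0.3432, 0.4772, 0.6893] → [0.0382, -0.2165, -0.0088, -0.9240, -0.1768, 0.3391]
q̇ = J⁺·V = [-0.1610, -0.7310, 0.0130, 0.2070, -0.3830, -0.6840]

-0.1610 -0.7310 0.0130 0.2070 -0.3830 -0.6840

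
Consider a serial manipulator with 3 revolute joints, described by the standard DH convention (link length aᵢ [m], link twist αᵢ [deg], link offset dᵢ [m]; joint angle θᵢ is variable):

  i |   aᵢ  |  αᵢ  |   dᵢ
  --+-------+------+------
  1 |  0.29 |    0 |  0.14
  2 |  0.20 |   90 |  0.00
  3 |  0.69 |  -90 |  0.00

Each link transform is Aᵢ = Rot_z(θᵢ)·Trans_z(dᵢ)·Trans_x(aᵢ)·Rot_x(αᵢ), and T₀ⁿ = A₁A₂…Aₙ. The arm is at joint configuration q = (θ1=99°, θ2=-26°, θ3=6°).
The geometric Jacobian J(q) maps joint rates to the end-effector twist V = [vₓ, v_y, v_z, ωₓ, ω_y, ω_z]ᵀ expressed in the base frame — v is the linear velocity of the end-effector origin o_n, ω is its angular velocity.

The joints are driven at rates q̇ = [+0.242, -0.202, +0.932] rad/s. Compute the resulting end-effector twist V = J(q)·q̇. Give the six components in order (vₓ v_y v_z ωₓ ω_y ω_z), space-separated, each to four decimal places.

o_n = [0.2137, 1.1339, 0.2121]
J₁: ẑ×o_n = [-1.1339, 0.2137, 0.0000], ω = ẑ
J2: z=[0.0000, 0.0000, 1.0000] o=[-0.0454, 0.2864, 0.1400] → [-0.8475, 0.2591, 0.0000, 0.0000, 0.0000, 1.0000]
J3: z=[0.9563, -0.2924, 0.0000] o=[0.0131, 0.4777, 0.1400] → [-0.0211, -0.0690, 0.6862, 0.9563, -0.2924, 0.0000]
V = J·q̇ = [-0.1229, -0.0649, 0.6396, 0.8913, -0.2725, 0.0400]

-0.1229 -0.0649 0.6396 0.8913 -0.2725 0.0400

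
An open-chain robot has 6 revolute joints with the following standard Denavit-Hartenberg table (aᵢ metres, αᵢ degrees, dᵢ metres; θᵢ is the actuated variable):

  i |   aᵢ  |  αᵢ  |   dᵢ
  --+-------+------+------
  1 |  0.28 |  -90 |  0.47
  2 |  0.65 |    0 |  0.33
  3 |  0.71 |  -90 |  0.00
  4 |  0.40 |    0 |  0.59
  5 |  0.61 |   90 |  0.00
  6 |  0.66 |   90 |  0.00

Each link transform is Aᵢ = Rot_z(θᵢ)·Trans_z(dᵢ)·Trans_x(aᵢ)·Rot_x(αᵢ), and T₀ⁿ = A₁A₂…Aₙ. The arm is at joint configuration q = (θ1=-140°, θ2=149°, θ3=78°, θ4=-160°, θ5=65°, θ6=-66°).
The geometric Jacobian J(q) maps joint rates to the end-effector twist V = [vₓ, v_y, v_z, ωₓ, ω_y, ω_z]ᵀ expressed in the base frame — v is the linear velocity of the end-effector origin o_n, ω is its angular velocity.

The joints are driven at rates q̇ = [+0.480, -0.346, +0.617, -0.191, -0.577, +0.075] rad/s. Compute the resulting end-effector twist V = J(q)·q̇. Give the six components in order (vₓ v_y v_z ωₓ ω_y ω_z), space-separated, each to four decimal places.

-0.2083 0.2265 -0.6424 0.5612 0.1257 -0.0984

o_n = [1.2167, -0.7308, 0.3148]
J₁: ẑ×o_n = [0.7308, 1.2167, -0.0000], ω = ẑ
J2: z=[0.6428, -0.7660, 0.0000] o=[-0.2145, -0.1800, 0.4700] → [0.1189, 0.0998, 0.7423, 0.6428, -0.7660, 0.0000]
J3: z=[0.6428, -0.7660, 0.0000] o=[0.4244, -0.0746, 0.1352] → [-0.1375, -0.1154, 0.1851, 0.6428, -0.7660, 0.0000]
J4: z=[-0.5602, -0.4701, 0.6820] o=[0.7954, 0.2366, 0.6545] → [0.8195, 0.0970, 0.7401, -0.5602, -0.4701, 0.6820]
J5: z=[-0.5602, -0.4701, 0.6820] o=[0.3564, -0.3103, 0.7820] → [0.5064, 0.3250, 0.6400, -0.5602, -0.4701, 0.6820]
J6: z=[-0.5765, -0.3699, -0.7286] o=[0.7192, -0.7991, 0.7431] → [0.2082, -0.6094, 0.1446, -0.5765, -0.3699, -0.7286]
V = J·q̇ = [-0.2083, 0.2265, -0.6424, 0.5612, 0.1257, -0.0984]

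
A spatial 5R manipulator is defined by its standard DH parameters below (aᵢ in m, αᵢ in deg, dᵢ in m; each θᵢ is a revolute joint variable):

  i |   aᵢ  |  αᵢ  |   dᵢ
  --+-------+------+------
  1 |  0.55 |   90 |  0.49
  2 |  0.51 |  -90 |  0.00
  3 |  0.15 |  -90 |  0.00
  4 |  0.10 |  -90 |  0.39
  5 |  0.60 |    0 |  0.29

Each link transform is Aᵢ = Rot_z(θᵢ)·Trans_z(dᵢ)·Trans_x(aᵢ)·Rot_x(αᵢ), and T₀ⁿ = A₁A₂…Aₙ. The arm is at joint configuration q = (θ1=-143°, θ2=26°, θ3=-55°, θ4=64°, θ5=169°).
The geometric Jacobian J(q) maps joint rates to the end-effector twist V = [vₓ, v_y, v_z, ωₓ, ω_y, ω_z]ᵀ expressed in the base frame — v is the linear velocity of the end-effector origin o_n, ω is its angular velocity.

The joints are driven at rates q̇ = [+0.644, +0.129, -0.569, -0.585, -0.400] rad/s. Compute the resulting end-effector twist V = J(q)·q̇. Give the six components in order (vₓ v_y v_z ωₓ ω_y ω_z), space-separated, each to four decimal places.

0.5293 -0.3020 -0.2604 -0.3987 0.6500 0.1705

o_n = [-0.4688, -0.8845, 1.0115]
J₁: ẑ×o_n = [0.8845, -0.4688, 0.0000], ω = ẑ
J2: z=[-0.6018, 0.7986, 0.0000] o=[-0.4392, -0.3310, 0.4900] → [0.4165, 0.3139, 0.3568, -0.6018, 0.7986, 0.0000]
J3: z=[0.3501, 0.2638, 0.8988] o=[-0.8053, -0.6069, 0.7136] → [0.3282, 0.1981, -0.1860, 0.3501, 0.2638, 0.8988]
J4: z=[-0.2428, -0.9012, 0.3591] o=[-0.9410, -0.5553, 0.7513] → [-0.1163, 0.2328, 0.5055, -0.2428, -0.9012, 0.3591]
J5: z=[0.6597, -0.4248, -0.6200] o=[-1.1069, -0.9154, 0.8216] → [-0.0616, -0.5209, 0.2914, 0.6597, -0.4248, -0.6200]
V = J·q̇ = [0.5293, -0.3020, -0.2604, -0.3987, 0.6500, 0.1705]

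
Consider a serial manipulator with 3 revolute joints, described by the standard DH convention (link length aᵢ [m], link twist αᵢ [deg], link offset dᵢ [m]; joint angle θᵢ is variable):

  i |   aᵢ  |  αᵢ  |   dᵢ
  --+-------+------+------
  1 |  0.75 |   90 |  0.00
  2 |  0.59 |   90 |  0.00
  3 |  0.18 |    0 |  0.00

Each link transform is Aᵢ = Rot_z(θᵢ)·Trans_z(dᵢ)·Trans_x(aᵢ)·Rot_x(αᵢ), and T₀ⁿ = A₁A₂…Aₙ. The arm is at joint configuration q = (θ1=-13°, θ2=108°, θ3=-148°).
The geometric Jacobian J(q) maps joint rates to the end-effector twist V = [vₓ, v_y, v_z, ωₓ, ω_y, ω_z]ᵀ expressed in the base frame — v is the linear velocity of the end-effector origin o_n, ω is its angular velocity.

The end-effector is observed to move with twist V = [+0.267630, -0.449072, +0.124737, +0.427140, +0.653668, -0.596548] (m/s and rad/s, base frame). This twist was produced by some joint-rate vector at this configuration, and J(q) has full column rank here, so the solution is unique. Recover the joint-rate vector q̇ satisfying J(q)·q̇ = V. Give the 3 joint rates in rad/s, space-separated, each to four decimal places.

o_n = [0.6205, -0.0454, 0.4159]
J₁: ẑ×o_n = [0.0454, 0.6205, -0.0000], ω = ẑ
J2: z=[-0.2250, -0.9744, 0.0000] o=[0.7308, -0.1687, 0.0000] → [-0.4053, 0.0936, -0.1351, -0.2250, -0.9744, 0.0000]
J3: z=[0.9267, -0.2139, 0.3090] o=[0.5531, -0.1277, 0.5611] → [0.0056, 0.1554, 0.0907, 0.9267, -0.2139, 0.3090]
q̇ = J⁺·V = [-0.6840, -0.7330, 0.2830]

-0.6840 -0.7330 0.2830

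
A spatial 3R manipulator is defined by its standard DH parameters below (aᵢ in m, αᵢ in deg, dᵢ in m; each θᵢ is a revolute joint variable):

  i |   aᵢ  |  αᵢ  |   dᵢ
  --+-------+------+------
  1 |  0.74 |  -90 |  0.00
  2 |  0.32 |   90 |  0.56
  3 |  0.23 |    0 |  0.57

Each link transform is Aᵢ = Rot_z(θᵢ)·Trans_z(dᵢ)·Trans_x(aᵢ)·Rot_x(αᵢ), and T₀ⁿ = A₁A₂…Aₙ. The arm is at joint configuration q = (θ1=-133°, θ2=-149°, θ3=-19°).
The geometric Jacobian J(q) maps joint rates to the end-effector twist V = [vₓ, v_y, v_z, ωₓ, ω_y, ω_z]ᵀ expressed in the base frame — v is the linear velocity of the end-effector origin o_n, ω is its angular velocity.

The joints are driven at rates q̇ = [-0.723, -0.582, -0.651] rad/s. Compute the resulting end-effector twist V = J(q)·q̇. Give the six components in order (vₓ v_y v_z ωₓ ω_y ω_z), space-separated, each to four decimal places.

-0.4478 -0.2877 -0.4641 -0.6543 0.1517 -0.1650

o_n = [0.3645, -0.3204, -0.2118]
J₁: ẑ×o_n = [0.3204, 0.3645, -0.0000], ω = ẑ
J2: z=[0.7314, -0.6820, 0.0000] o=[-0.5047, -0.5412, 0.0000] → [0.1444, 0.1549, 0.7543, 0.7314, -0.6820, 0.0000]
J3: z=[0.3513, 0.3767, -0.8572] o=[0.0919, -0.7225, 0.1648] → [0.2028, -0.1014, 0.0386, 0.3513, 0.3767, -0.8572]
V = J·q̇ = [-0.4478, -0.2877, -0.4641, -0.6543, 0.1517, -0.1650]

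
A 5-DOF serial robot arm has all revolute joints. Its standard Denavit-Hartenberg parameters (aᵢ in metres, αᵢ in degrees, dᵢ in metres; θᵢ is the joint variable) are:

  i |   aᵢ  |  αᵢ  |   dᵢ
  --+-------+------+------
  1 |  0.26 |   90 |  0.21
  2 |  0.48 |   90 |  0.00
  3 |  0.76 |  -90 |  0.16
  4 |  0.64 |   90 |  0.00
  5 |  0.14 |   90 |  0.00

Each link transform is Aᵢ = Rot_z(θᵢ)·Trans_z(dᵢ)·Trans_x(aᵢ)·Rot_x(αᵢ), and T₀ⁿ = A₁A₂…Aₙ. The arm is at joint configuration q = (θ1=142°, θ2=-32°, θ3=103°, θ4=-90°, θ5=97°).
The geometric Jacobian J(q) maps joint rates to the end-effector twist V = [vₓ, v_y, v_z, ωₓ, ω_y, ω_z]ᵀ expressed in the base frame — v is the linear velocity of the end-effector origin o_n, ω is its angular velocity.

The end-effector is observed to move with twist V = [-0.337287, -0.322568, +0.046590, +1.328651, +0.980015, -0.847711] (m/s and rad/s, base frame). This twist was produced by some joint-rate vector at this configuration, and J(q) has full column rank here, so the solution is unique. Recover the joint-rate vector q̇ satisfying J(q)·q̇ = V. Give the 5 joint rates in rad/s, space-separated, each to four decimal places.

0.0460 0.8740 0.9930 -0.2560 -0.6760

o_n = [0.4427, 0.5542, -0.5460]
J₁: ẑ×o_n = [-0.5542, 0.4427, 0.0000], ω = ẑ
J2: z=[0.6157, 0.7880, 0.0000] o=[-0.2049, 0.1601, 0.2100] → [-0.5957, 0.4654, -0.2676, 0.6157, 0.7880, 0.0000]
J3: z=[0.4176, -0.3263, -0.8480] o=[-0.5257, 0.4107, -0.0444] → [0.2854, -0.6117, 0.3759, 0.4176, -0.3263, -0.8480]
J4: z=[0.5126, -0.6860, 0.5163] o=[0.1113, 0.8528, -0.0895] → [0.4673, 0.4051, 0.0743, 0.5126, -0.6860, 0.5163]
J5: z=[-0.7502, -0.6504, -0.1192] o=[0.3786, 0.6440, -0.6322] → [-0.0668, 0.0570, 0.1090, -0.7502, -0.6504, -0.1192]
q̇ = J⁺·V = [0.0460, 0.8740, 0.9930, -0.2560, -0.6760]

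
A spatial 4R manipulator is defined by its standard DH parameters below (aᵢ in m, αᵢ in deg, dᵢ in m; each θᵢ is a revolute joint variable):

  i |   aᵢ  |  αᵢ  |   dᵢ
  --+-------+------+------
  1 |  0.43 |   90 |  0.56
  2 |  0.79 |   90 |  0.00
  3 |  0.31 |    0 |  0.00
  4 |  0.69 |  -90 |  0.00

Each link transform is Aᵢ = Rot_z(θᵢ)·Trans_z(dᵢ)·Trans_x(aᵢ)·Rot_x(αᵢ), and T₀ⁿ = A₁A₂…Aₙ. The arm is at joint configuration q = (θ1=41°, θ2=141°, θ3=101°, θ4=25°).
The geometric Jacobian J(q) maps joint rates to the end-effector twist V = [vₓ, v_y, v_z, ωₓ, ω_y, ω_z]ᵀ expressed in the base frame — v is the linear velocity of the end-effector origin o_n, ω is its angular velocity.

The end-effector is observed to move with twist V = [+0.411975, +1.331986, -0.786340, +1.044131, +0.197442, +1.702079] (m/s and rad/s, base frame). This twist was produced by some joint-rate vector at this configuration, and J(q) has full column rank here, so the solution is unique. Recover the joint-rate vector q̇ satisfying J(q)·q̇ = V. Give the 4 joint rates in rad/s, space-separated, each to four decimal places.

0.5690 0.5360 0.7240 0.7340

o_n = [0.6996, -0.5347, 0.7647]
J₁: ẑ×o_n = [0.5347, 0.6996, -0.0000], ω = ẑ
J2: z=[0.6561, -0.7547, 0.0000] o=[0.3245, 0.2821, 0.5600] → [-0.1545, -0.1343, -0.2528, 0.6561, -0.7547, 0.0000]
J3: z=[0.4750, 0.4129, 0.7771] o=[-0.1388, -0.1207, 1.0572] → [0.2010, 0.7905, -0.5428, 0.4750, 0.4129, 0.7771]
J4: z=[0.4750, 0.4129, 0.7771] o=[0.0955, -0.3202, 1.0199] → [0.0613, 0.5907, -0.3513, 0.4750, 0.4129, 0.7771]
q̇ = J⁺·V = [0.5690, 0.5360, 0.7240, 0.7340]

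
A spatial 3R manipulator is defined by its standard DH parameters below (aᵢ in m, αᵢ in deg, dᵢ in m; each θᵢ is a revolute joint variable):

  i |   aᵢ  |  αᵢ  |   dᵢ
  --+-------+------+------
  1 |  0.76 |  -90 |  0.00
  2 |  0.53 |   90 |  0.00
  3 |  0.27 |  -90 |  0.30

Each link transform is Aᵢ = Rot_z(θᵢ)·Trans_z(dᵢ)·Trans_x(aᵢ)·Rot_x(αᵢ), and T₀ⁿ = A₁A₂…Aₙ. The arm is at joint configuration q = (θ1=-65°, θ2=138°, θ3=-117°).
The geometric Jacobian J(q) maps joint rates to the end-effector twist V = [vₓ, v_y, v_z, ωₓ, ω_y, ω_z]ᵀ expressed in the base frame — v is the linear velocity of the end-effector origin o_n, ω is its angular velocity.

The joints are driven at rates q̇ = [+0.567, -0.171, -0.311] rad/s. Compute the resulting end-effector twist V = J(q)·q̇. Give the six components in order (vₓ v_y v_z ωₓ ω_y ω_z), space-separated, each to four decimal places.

o_n = [0.0600, -0.6980, -0.4956]
J₁: ẑ×o_n = [0.6980, 0.0600, -0.0000], ω = ẑ
J2: z=[0.9063, 0.4226, 0.0000] o=[0.3212, -0.6888, 0.0000] → [-0.2094, 0.4491, 0.1020, 0.9063, 0.4226, 0.0000]
J3: z=[0.2828, -0.6064, -0.7431] o=[0.1547, -0.3318, -0.3546] → [-0.1866, 0.1102, -0.1610, 0.2828, -0.6064, -0.7431]
V = J·q̇ = [0.4896, -0.0770, 0.0326, -0.2429, 0.1163, 0.7981]

0.4896 -0.0770 0.0326 -0.2429 0.1163 0.7981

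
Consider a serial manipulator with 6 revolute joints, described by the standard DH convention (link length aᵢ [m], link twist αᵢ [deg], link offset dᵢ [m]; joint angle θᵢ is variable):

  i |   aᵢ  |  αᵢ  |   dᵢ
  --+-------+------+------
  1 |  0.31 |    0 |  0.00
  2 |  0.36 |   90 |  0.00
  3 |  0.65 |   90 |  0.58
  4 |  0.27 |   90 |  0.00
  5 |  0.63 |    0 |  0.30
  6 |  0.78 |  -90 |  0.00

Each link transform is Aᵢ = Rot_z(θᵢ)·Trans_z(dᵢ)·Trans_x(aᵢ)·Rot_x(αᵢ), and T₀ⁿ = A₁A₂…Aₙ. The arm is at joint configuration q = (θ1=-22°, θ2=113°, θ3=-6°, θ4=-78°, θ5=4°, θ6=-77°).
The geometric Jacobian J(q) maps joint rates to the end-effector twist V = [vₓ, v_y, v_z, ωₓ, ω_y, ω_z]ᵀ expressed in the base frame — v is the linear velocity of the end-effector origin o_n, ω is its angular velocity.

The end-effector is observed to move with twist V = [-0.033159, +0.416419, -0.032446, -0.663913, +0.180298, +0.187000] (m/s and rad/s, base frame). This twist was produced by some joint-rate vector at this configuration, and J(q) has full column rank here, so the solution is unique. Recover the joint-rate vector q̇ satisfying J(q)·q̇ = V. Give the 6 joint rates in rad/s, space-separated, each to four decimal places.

0.3110 -0.1340 -0.7010 -0.0300 -0.6090 0.4150

o_n = [-0.3146, 0.8944, 0.6364]
J₁: ẑ×o_n = [-0.8944, -0.3146, 0.0000], ω = ẑ
J2: z=[0.0000, 0.0000, 1.0000] o=[0.2874, -0.1161, 0.0000] → [-1.0106, -0.6020, 0.0000, 0.0000, 0.0000, 1.0000]
J3: z=[0.9998, 0.0175, 0.0000] o=[0.2811, 0.2438, 0.0000] → [0.0111, -0.6363, 0.6609, 0.9998, 0.0175, 0.0000]
J4: z=[0.0018, -0.1045, -0.9945] o=[0.8498, 0.9003, -0.0679] → [-0.0794, 1.1567, -0.1217, 0.0018, -0.1045, -0.9945]
J5: z=[-0.1909, -0.9763, 0.1022] o=[0.5847, 0.9515, -0.0738] → [-0.6875, 0.0436, -0.8671, -0.1909, -0.9763, 0.1022]
J6: z=[-0.1909, -0.9763, 0.1022] o=[-0.0894, 0.7732, -0.1005] → [-0.7318, 0.1176, -0.2430, -0.1909, -0.9763, 0.1022]
q̇ = J⁺·V = [0.3110, -0.1340, -0.7010, -0.0300, -0.6090, 0.4150]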